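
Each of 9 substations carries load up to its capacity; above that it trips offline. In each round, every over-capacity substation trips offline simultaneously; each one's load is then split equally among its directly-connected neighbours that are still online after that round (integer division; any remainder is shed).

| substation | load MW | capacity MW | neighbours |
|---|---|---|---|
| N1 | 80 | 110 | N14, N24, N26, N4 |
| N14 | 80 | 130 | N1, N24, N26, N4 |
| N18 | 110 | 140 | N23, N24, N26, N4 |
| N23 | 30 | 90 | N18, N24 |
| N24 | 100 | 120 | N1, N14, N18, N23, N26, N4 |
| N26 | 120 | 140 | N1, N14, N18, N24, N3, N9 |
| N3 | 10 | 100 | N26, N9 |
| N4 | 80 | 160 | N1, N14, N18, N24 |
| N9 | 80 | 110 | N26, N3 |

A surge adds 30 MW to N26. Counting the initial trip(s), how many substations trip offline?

7

Round 1 — N26 at 150 > 140. N26 trips offline.
  N26 sheds 150 MW to N1, N14, N18, N24, N3, N9: 25 each.
    N1: 80+25 = 105 ≤ 110
    N14: 80+25 = 105 ≤ 130
    N18: 110+25 = 135 ≤ 140
    N24: 100+25 = 125 > 120
    N3: 10+25 = 35 ≤ 100
    N9: 80+25 = 105 ≤ 110
Round 2 — N24 trips offline.
  N24 sheds 125 MW to N1, N14, N18, N23, N4: 25 each.
    N1: 105+25 = 130 > 110
    N14: 105+25 = 130 ≤ 130
    N18: 135+25 = 160 > 140
    N23: 30+25 = 55 ≤ 90
    N4: 80+25 = 105 ≤ 160
Round 3 — N1, N18 trip offline.
  N1 sheds 130 MW to N14, N4: 65 each.
    N14: 130+65 = 195 > 130
    N4: 105+65 = 170 > 160
  N18 sheds 160 MW to N23, N4: 80 each.
    N23: 55+80 = 135 > 90
    N4: 170+80 = 250 > 160
Round 4 — N14, N23, N4 trip offline.
  N14 sheds 195 MW: no online neighbours, lost.
  N23 sheds 135 MW: no online neighbours, lost.
  N4 sheds 250 MW: no online neighbours, lost.
No further trips.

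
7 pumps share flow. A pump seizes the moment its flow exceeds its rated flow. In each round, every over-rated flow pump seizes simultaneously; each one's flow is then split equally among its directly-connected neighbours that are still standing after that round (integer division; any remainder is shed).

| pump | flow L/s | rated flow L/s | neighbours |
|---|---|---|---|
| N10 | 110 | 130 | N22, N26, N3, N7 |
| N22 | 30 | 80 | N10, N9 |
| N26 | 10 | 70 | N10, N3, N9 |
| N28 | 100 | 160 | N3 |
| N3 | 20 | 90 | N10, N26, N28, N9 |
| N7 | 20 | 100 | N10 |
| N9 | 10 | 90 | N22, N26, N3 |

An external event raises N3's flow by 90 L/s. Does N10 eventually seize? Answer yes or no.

Round 1 — N3 at 110 > 90. N3 seizes.
  N3 sheds 110 L/s to N10, N26, N28, N9: 27 each (2 lost).
    N10: 110+27 = 137 > 130
    N26: 10+27 = 37 ≤ 70
    N28: 100+27 = 127 ≤ 160
    N9: 10+27 = 37 ≤ 90
Round 2 — N10 seizes.
  N10 sheds 137 L/s to N22, N26, N7: 45 each (2 lost).
    N22: 30+45 = 75 ≤ 80
    N26: 37+45 = 82 > 70
    N7: 20+45 = 65 ≤ 100
Round 3 — N26 seizes.
  N26 sheds 82 L/s to N9: 82 each.
    N9: 37+82 = 119 > 90
Round 4 — N9 seizes.
  N9 sheds 119 L/s to N22: 119 each.
    N22: 75+119 = 194 > 80
Round 5 — N22 seizes.
  N22 sheds 194 L/s: no online neighbours, lost.
No further seizures.

yes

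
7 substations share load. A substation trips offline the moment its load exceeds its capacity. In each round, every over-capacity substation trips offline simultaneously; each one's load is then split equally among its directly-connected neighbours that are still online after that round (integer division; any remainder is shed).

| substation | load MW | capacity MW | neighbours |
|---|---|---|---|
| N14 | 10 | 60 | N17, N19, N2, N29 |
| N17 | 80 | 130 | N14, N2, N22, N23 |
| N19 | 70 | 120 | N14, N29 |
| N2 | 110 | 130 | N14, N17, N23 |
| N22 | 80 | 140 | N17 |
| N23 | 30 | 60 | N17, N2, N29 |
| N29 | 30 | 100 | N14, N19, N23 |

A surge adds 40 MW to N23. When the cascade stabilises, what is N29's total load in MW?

91

Round 1 — N23 at 70 > 60. N23 trips offline.
  N23 sheds 70 MW to N17, N2, N29: 23 each (1 lost).
    N17: 80+23 = 103 ≤ 130
    N2: 110+23 = 133 > 130
    N29: 30+23 = 53 ≤ 100
Round 2 — N2 trips offline.
  N2 sheds 133 MW to N14, N17: 66 each (1 lost).
    N14: 10+66 = 76 > 60
    N17: 103+66 = 169 > 130
Round 3 — N14, N17 trip offline.
  N14 sheds 76 MW to N19, N29: 38 each.
    N19: 70+38 = 108 ≤ 120
    N29: 53+38 = 91 ≤ 100
  N17 sheds 169 MW to N22: 169 each.
    N22: 80+169 = 249 > 140
Round 4 — N22 trips offline.
  N22 sheds 249 MW: no online neighbours, lost.
No further trips.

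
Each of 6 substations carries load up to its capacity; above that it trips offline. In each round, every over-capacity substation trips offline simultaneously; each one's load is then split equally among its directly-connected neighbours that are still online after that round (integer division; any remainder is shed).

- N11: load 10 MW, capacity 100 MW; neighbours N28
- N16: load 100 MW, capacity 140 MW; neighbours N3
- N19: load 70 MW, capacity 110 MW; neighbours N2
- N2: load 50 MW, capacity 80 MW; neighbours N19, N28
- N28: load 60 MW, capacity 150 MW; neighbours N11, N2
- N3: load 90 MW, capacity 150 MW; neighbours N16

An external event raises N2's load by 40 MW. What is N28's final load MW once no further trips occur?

105

Round 1 — N2 at 90 > 80. N2 trips offline.
  N2 sheds 90 MW to N19, N28: 45 each.
    N19: 70+45 = 115 > 110
    N28: 60+45 = 105 ≤ 150
Round 2 — N19 trips offline.
  N19 sheds 115 MW: no online neighbours, lost.
No further trips.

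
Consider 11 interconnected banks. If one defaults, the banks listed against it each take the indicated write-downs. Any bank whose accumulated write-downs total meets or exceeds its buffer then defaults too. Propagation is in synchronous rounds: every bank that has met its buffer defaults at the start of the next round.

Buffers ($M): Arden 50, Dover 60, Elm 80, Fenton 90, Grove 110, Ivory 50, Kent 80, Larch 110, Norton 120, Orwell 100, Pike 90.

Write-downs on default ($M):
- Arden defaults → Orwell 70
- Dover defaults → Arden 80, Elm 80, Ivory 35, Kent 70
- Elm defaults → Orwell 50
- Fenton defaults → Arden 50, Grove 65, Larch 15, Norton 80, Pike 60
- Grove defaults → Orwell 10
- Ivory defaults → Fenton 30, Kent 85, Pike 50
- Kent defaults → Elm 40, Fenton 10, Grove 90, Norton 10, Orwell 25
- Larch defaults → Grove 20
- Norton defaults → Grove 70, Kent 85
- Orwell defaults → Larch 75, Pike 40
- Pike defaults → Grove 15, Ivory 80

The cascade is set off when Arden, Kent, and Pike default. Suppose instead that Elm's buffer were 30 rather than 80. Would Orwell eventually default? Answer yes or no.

With Elm's buffer at 30:
Round 1 — Arden, Kent, Pike default (initial).
  Elm: +40 → 40 ≥ 30
  Fenton: +10 → 10 < 90
  Grove: +90+15 → 105 < 110
  Ivory: +80 → 80 ≥ 50
  Norton: +10 → 10 < 120
  Orwell: +70+25 → 95 < 100
Round 2 — Elm, Ivory default.
  Fenton: +30 → 40 < 90
  Orwell: +50 → 145 ≥ 100
Round 3 — Orwell defaults.
  Larch: +75 → 75 < 110
No further defaults.

yes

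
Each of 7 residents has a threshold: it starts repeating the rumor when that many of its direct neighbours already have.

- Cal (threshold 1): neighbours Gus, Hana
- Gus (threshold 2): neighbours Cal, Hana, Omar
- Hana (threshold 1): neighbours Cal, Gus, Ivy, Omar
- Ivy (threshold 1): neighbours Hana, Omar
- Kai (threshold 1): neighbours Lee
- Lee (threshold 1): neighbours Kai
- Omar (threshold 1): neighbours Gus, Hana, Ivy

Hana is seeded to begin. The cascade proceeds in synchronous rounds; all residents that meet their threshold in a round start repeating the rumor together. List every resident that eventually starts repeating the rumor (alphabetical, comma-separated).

Cal, Gus, Hana, Ivy, Omar

Round 1 — Hana starts repeating the rumor (initial).
Round 2 — checking thresholds:
  Cal: 1 of 2 neighbours ≥ 1, starts repeating the rumor.
  Gus: 1 of 3 neighbours < 2, holds.
  Ivy: 1 of 2 neighbours ≥ 1, starts repeating the rumor.
  Omar: 1 of 3 neighbours ≥ 1, starts repeating the rumor.
Round 3 — checking thresholds:
  Gus: 3 of 3 neighbours ≥ 2, starts repeating the rumor.
Round 4 — no new spreads; cascade stops.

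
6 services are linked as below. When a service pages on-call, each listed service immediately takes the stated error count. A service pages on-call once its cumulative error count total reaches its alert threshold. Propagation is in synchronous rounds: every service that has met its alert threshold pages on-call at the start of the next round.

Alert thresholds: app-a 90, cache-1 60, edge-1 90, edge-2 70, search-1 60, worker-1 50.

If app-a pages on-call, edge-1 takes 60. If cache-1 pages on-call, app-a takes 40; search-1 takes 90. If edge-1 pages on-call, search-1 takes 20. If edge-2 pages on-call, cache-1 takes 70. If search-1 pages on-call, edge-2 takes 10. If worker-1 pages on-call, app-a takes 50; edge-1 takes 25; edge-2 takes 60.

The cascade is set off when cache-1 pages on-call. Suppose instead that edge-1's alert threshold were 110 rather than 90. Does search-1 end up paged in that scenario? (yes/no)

With edge-1's alert threshold at 110:
Round 1 — cache-1 pages on-call (initial).
  app-a: +40 → 40 < 90
  search-1: +90 → 90 ≥ 60
Round 2 — search-1 pages on-call.
  edge-2: +10 → 10 < 70
No further pages.

yes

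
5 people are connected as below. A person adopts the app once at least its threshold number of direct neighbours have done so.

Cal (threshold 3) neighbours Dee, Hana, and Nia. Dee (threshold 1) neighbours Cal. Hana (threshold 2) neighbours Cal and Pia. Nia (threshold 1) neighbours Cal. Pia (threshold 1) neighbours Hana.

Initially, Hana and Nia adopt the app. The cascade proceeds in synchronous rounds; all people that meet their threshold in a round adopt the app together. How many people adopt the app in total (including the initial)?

Round 1 — Hana, Nia adopt the app (initial).
Round 2 — checking thresholds:
  Cal: 2 of 3 neighbours < 3, below threshold.
  Pia: 1 of 1 neighbours ≥ 1, adopts the app.
Round 3 — no new adoptions; cascade stops.

3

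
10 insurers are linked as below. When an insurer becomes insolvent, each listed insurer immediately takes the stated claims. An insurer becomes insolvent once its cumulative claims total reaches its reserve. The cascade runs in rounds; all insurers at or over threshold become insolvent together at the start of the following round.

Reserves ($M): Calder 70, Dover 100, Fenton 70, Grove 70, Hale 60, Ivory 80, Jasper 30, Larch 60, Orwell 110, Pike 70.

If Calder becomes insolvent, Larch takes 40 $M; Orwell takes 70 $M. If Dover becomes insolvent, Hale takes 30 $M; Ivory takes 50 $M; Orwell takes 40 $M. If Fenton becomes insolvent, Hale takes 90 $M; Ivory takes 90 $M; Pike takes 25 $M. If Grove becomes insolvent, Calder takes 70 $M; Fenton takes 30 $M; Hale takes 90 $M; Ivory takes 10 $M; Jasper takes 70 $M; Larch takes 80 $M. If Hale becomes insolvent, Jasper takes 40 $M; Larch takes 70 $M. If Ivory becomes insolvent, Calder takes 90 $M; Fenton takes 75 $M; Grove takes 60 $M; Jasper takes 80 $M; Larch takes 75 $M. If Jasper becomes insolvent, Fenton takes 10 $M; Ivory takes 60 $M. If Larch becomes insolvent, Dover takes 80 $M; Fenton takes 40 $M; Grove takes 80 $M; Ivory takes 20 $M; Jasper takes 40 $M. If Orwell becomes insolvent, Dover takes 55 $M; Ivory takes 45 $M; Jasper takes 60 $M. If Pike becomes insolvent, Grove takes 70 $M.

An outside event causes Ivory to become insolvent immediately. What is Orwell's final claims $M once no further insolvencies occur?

70

Round 1 — Ivory becomes insolvent (initial).
  Calder: +90 → 90 ≥ 70
  Fenton: +75 → 75 ≥ 70
  Grove: +60 → 60 < 70
  Jasper: +80 → 80 ≥ 30
  Larch: +75 → 75 ≥ 60
Round 2 — Calder, Fenton, Jasper, Larch become insolvent.
  Dover: +80 → 80 < 100
  Grove: +80 → 140 ≥ 70
  Hale: +90 → 90 ≥ 60
  Orwell: +70 → 70 < 110
  Pike: +25 → 25 < 70
Round 3 — Grove, Hale become insolvent.
No further insolvencies.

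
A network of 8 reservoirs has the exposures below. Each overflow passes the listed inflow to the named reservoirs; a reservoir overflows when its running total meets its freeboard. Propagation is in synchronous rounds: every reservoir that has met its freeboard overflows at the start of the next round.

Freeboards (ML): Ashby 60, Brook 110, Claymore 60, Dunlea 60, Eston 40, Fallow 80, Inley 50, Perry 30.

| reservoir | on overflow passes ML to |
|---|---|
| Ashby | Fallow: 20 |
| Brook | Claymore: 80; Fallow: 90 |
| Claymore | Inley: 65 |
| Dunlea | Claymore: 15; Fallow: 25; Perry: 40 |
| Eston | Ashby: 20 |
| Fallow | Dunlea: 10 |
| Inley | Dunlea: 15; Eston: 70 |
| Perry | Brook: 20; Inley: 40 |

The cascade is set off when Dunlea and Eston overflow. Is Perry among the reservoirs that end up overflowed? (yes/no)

Round 1 — Dunlea, Eston overflow (initial).
  Ashby: +20 → 20 < 60
  Claymore: +15 → 15 < 60
  Fallow: +25 → 25 < 80
  Perry: +40 → 40 ≥ 30
Round 2 — Perry overflows.
  Brook: +20 → 20 < 110
  Inley: +40 → 40 < 50
No further overflows.

yes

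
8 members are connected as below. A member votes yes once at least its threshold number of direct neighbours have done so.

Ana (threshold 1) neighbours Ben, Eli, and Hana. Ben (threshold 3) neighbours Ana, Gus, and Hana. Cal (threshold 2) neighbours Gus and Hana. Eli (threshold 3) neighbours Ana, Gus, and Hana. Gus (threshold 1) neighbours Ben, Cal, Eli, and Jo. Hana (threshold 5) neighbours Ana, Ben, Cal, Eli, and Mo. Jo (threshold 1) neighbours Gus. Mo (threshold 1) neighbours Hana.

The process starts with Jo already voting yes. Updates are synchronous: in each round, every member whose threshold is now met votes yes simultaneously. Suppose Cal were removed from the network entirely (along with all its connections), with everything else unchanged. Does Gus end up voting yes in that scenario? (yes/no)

With Cal removed:
Round 1 — Jo votes yes (initial).
Round 2 — checking thresholds:
  Gus: 1 of 3 neighbours ≥ 1, votes yes.
Round 3 — no new yes votes; cascade stops.

yes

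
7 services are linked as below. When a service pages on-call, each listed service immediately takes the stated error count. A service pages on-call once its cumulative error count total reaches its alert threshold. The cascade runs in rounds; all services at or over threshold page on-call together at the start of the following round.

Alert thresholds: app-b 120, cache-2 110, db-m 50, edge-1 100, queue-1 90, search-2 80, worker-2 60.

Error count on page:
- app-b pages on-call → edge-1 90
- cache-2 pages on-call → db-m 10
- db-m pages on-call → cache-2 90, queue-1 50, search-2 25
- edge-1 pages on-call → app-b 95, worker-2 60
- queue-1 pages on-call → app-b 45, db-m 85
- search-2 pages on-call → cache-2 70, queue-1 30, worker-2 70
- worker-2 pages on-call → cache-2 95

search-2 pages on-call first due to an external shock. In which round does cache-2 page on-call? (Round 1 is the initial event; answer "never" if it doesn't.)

3

Round 1 — search-2 pages on-call (initial).
  cache-2: +70 → 70 < 110
  queue-1: +30 → 30 < 90
  worker-2: +70 → 70 ≥ 60
Round 2 — worker-2 pages on-call.
  cache-2: +95 → 165 ≥ 110
Round 3 — cache-2 pages on-call.
  db-m: +10 → 10 < 50
No further pages.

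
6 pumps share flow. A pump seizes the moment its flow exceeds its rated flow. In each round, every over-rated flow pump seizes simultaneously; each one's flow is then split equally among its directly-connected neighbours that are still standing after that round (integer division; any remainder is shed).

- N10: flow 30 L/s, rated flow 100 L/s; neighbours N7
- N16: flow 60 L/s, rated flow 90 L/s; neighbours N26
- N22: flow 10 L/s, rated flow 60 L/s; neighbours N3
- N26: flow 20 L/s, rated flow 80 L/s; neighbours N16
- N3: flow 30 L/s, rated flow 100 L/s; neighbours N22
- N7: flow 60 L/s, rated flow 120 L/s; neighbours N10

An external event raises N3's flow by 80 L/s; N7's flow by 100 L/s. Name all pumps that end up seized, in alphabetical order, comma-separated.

Round 1 — N3 at 110 > 100; N7 at 160 > 120. N3, N7 seize.
  N3 sheds 110 L/s to N22: 110 each.
    N22: 10+110 = 120 > 60
  N7 sheds 160 L/s to N10: 160 each.
    N10: 30+160 = 190 > 100
Round 2 — N10, N22 seize.
  N10 sheds 190 L/s: no online neighbours, lost.
  N22 sheds 120 L/s: no online neighbours, lost.
No further seizures.

N10, N22, N3, N7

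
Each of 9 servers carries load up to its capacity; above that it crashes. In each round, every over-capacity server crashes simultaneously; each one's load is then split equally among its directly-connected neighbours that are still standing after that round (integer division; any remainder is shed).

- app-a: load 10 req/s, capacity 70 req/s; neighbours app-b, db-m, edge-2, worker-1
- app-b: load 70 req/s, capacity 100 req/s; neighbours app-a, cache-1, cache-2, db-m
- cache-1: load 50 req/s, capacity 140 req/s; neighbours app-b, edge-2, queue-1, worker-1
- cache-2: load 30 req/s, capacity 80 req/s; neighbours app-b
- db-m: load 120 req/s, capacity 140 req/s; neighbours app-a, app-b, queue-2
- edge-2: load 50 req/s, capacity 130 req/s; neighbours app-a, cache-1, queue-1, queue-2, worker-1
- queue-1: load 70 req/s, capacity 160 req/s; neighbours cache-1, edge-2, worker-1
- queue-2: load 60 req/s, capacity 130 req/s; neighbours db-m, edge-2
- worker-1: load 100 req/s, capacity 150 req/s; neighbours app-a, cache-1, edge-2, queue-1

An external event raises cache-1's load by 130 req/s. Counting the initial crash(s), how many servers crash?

8

Round 1 — cache-1 at 180 > 140. cache-1 crashes.
  cache-1 sheds 180 req/s to app-b, edge-2, queue-1, worker-1: 45 each.
    app-b: 70+45 = 115 > 100
    edge-2: 50+45 = 95 ≤ 130
    queue-1: 70+45 = 115 ≤ 160
    worker-1: 100+45 = 145 ≤ 150
Round 2 — app-b crashes.
  app-b sheds 115 req/s to app-a, cache-2, db-m: 38 each (1 lost).
    app-a: 10+38 = 48 ≤ 70
    cache-2: 30+38 = 68 ≤ 80
    db-m: 120+38 = 158 > 140
Round 3 — db-m crashes.
  db-m sheds 158 req/s to app-a, queue-2: 79 each.
    app-a: 48+79 = 127 > 70
    queue-2: 60+79 = 139 > 130
Round 4 — app-a, queue-2 crash.
  app-a sheds 127 req/s to edge-2, worker-1: 63 each (1 lost).
    edge-2: 95+63 = 158 > 130
    worker-1: 145+63 = 208 > 150
  queue-2 sheds 139 req/s to edge-2: 139 each.
    edge-2: 158+139 = 297 > 130
Round 5 — edge-2, worker-1 crash.
  edge-2 sheds 297 req/s to queue-1: 297 each.
    queue-1: 115+297 = 412 > 160
  worker-1 sheds 208 req/s to queue-1: 208 each.
    queue-1: 412+208 = 620 > 160
Round 6 — queue-1 crashes.
  queue-1 sheds 620 req/s: no online neighbours, lost.
No further crashes.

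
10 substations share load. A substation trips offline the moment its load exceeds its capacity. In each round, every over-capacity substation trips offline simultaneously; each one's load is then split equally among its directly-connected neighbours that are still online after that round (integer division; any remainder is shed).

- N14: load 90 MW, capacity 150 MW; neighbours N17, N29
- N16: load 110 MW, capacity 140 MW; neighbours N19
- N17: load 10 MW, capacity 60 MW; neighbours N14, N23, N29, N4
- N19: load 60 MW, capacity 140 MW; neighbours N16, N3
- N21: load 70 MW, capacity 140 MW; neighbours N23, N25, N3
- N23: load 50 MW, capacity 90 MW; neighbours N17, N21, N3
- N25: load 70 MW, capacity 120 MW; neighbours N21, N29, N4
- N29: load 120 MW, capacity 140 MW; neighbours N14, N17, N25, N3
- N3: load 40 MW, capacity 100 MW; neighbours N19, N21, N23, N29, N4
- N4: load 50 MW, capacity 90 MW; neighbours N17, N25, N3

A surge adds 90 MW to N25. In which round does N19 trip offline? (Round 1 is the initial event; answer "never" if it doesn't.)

Round 1 — N25 at 160 > 120. N25 trips offline.
  N25 sheds 160 MW to N21, N29, N4: 53 each (1 lost).
    N21: 70+53 = 123 ≤ 140
    N29: 120+53 = 173 > 140
    N4: 50+53 = 103 > 90
Round 2 — N29, N4 trip offline.
  N29 sheds 173 MW to N14, N17, N3: 57 each (2 lost).
    N14: 90+57 = 147 ≤ 150
    N17: 10+57 = 67 > 60
    N3: 40+57 = 97 ≤ 100
  N4 sheds 103 MW to N17, N3: 51 each (1 lost).
    N17: 67+51 = 118 > 60
    N3: 97+51 = 148 > 100
Round 3 — N17, N3 trip offline.
  N17 sheds 118 MW to N14, N23: 59 each.
    N14: 147+59 = 206 > 150
    N23: 50+59 = 109 > 90
  N3 sheds 148 MW to N19, N21, N23: 49 each (1 lost).
    N19: 60+49 = 109 ≤ 140
    N21: 123+49 = 172 > 140
    N23: 109+49 = 158 > 90
Round 4 — N14, N21, N23 trip offline.
  N14 sheds 206 MW: no online neighbours, lost.
  N21 sheds 172 MW: no online neighbours, lost.
  N23 sheds 158 MW: no online neighbours, lost.
No further trips.

never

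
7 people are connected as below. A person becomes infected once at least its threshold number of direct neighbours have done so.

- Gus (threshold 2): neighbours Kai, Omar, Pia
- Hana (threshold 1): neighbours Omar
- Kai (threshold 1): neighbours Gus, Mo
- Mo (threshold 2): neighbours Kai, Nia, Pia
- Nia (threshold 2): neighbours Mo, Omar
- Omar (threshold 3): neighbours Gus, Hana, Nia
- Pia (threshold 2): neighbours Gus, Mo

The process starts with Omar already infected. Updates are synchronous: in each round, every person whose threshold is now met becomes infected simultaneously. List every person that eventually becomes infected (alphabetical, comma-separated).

Round 1 — Omar becomes infected (initial).
Round 2 — checking thresholds:
  Gus: 1 of 3 neighbours < 2, not yet.
  Hana: 1 of 1 neighbours ≥ 1, becomes infected.
  Nia: 1 of 2 neighbours < 2, not yet.
Round 3 — no new infections; cascade stops.

Hana, Omar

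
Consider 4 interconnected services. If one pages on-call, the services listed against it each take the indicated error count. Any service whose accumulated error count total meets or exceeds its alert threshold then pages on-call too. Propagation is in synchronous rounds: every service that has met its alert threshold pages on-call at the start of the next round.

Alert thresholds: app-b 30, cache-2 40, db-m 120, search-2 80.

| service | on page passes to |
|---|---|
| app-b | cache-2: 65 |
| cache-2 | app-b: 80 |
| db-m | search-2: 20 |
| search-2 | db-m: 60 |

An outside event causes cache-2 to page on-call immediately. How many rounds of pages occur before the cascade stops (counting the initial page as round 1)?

2

Round 1 — cache-2 pages on-call (initial).
  app-b: +80 → 80 ≥ 30
Round 2 — app-b pages on-call.
No further pages.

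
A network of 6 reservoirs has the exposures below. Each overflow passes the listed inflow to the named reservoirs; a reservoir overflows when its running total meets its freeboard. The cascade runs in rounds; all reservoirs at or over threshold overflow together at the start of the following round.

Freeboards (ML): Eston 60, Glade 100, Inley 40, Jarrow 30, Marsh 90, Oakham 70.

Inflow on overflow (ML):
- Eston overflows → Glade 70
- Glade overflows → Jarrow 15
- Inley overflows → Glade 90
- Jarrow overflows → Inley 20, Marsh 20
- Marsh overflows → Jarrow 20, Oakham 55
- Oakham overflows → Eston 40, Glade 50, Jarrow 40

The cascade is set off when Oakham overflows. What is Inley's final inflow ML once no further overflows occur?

20

Round 1 — Oakham overflows (initial).
  Eston: +40 → 40 < 60
  Glade: +50 → 50 < 100
  Jarrow: +40 → 40 ≥ 30
Round 2 — Jarrow overflows.
  Inley: +20 → 20 < 40
  Marsh: +20 → 20 < 90
No further overflows.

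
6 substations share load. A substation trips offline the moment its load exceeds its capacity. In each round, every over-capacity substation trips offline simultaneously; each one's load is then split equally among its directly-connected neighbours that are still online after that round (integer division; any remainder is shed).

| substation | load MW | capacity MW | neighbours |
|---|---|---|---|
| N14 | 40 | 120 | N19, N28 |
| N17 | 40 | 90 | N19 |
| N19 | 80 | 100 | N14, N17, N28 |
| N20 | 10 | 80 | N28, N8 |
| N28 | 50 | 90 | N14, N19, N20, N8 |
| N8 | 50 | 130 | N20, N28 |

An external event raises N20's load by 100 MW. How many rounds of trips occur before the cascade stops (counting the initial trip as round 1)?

Round 1 — N20 at 110 > 80. N20 trips offline.
  N20 sheds 110 MW to N28, N8: 55 each.
    N28: 50+55 = 105 > 90
    N8: 50+55 = 105 ≤ 130
Round 2 — N28 trips offline.
  N28 sheds 105 MW to N14, N19, N8: 35 each.
    N14: 40+35 = 75 ≤ 120
    N19: 80+35 = 115 > 100
    N8: 105+35 = 140 > 130
Round 3 — N19, N8 trip offline.
  N19 sheds 115 MW to N14, N17: 57 each (1 lost).
    N14: 75+57 = 132 > 120
    N17: 40+57 = 97 > 90
  N8 sheds 140 MW: no online neighbours, lost.
Round 4 — N14, N17 trip offline.
  N14 sheds 132 MW: no online neighbours, lost.
  N17 sheds 97 MW: no online neighbours, lost.
No further trips.

4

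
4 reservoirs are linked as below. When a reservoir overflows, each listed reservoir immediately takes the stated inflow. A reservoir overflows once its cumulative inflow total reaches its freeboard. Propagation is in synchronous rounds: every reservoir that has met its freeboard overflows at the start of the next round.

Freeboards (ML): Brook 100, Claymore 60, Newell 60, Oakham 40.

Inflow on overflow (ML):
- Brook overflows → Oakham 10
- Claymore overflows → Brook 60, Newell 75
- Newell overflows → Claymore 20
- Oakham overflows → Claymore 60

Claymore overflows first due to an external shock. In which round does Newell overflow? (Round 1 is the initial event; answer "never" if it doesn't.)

Round 1 — Claymore overflows (initial).
  Brook: +60 → 60 < 100
  Newell: +75 → 75 ≥ 60
Round 2 — Newell overflows.
No further overflows.

2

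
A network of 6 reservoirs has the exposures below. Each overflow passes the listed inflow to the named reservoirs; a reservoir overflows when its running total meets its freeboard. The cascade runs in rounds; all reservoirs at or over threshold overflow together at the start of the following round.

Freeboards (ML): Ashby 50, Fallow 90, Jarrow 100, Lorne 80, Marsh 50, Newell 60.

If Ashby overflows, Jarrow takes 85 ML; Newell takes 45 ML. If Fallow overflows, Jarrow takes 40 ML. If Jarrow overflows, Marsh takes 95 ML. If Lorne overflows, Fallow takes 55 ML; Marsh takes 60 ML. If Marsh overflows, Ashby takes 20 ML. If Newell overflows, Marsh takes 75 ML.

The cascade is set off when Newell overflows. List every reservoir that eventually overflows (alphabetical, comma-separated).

Marsh, Newell

Round 1 — Newell overflows (initial).
  Marsh: +75 → 75 ≥ 50
Round 2 — Marsh overflows.
  Ashby: +20 → 20 < 50
No further overflows.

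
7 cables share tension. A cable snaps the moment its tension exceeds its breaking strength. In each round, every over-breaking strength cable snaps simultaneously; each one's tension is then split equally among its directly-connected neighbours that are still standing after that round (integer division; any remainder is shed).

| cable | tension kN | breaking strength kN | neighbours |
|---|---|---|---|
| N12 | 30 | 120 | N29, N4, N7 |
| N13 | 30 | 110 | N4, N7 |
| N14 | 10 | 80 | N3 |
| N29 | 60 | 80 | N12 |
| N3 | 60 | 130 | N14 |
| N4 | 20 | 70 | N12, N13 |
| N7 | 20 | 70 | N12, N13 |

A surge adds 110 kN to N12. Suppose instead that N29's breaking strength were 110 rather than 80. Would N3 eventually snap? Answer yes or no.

With N29's breaking strength at 110:
Round 1 — N12 at 140 > 120. N12 snaps.
  N12 sheds 140 kN to N29, N4, N7: 46 each (2 lost).
    N29: 60+46 = 106 ≤ 110
    N4: 20+46 = 66 ≤ 70
    N7: 20+46 = 66 ≤ 70
No further breaks.

no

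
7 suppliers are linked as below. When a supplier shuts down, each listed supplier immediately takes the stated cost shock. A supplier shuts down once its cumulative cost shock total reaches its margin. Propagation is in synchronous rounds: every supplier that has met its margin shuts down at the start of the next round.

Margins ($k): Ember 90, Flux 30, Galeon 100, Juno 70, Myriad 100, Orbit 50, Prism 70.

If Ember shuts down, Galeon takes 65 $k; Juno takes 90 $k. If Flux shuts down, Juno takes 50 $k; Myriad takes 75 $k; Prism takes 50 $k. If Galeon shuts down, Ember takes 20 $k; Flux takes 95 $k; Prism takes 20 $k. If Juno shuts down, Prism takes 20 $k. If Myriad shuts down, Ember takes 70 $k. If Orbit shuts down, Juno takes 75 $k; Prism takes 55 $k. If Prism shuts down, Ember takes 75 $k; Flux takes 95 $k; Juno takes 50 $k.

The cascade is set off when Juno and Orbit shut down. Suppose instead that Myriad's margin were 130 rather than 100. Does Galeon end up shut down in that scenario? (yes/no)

With Myriad's margin at 130:
Round 1 — Juno, Orbit shut down (initial).
  Prism: +20+55 → 75 ≥ 70
Round 2 — Prism shuts down.
  Ember: +75 → 75 < 90
  Flux: +95 → 95 ≥ 30
Round 3 — Flux shuts down.
  Myriad: +75 → 75 < 130
No further shutdowns.

no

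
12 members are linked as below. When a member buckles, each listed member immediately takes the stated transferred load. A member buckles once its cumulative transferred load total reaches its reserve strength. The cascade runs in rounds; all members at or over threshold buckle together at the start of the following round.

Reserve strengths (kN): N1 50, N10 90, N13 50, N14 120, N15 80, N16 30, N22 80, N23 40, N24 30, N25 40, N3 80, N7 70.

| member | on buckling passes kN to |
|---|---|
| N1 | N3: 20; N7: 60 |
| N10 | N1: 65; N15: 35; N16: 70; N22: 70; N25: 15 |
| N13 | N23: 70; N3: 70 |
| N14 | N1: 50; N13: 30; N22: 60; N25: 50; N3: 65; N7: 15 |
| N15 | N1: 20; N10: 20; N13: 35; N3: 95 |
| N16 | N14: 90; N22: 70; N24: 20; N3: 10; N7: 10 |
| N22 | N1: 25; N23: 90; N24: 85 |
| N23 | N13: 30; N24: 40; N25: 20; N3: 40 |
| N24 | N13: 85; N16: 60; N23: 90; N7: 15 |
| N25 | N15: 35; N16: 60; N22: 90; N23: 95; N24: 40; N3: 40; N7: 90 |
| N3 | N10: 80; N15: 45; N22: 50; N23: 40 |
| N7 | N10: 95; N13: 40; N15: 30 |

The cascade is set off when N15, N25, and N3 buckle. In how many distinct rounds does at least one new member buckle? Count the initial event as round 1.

Round 1 — N15, N25, N3 buckle (initial).
  N1: +20 → 20 < 50
  N10: +20+80 → 100 ≥ 90
  N13: +35 → 35 < 50
  N16: +60 → 60 ≥ 30
  N22: +90+50 → 140 ≥ 80
  N23: +95+40 → 135 ≥ 40
  N24: +40 → 40 ≥ 30
  N7: +90 → 90 ≥ 70
Round 2 — N10, N16, N22, N23, N24, N7 buckle.
  N1: +65+25 → 110 ≥ 50
  N13: +30+85+40 → 190 ≥ 50
  N14: +90 → 90 < 120
Round 3 — N1, N13 buckle.
No further bucklings.

3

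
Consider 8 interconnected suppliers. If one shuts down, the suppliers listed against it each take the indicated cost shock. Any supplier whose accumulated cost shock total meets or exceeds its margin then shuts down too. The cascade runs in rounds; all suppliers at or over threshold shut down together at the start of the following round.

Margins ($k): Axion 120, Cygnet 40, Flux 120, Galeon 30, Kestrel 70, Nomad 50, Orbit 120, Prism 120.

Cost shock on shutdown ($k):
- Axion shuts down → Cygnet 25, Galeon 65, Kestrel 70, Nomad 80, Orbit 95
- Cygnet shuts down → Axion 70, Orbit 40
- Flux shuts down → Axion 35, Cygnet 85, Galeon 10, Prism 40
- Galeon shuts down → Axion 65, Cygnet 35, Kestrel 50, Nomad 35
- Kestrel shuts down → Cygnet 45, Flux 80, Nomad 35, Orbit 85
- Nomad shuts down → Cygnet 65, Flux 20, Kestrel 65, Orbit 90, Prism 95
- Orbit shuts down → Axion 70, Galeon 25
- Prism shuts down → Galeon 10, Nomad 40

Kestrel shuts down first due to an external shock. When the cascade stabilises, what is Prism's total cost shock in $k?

95

Round 1 — Kestrel shuts down (initial).
  Cygnet: +45 → 45 ≥ 40
  Flux: +80 → 80 < 120
  Nomad: +35 → 35 < 50
  Orbit: +85 → 85 < 120
Round 2 — Cygnet shuts down.
  Axion: +70 → 70 < 120
  Orbit: +40 → 125 ≥ 120
Round 3 — Orbit shuts down.
  Axion: +70 → 140 ≥ 120
  Galeon: +25 → 25 < 30
Round 4 — Axion shuts down.
  Galeon: +65 → 90 ≥ 30
  Nomad: +80 → 115 ≥ 50
Round 5 — Galeon, Nomad shut down.
  Flux: +20 → 100 < 120
  Prism: +95 → 95 < 120
No further shutdowns.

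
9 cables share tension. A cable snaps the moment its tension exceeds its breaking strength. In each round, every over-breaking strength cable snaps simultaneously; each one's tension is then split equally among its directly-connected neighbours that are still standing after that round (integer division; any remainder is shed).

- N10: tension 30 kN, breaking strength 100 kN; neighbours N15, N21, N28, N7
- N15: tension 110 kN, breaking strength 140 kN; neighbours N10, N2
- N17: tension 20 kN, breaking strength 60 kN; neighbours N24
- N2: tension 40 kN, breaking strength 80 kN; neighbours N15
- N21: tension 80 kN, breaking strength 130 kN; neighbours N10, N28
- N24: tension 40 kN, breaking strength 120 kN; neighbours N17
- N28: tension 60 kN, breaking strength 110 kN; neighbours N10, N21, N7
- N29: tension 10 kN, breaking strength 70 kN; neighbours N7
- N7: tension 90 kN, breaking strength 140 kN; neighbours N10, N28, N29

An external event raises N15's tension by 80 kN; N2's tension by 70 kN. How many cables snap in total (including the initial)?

7

Round 1 — N15 at 190 > 140; N2 at 110 > 80. N15, N2 snap.
  N15 sheds 190 kN to N10: 190 each.
    N10: 30+190 = 220 > 100
  N2 sheds 110 kN: no online neighbours, lost.
Round 2 — N10 snaps.
  N10 sheds 220 kN to N21, N28, N7: 73 each (1 lost).
    N21: 80+73 = 153 > 130
    N28: 60+73 = 133 > 110
    N7: 90+73 = 163 > 140
Round 3 — N21, N28, N7 snap.
  N21 sheds 153 kN: no online neighbours, lost.
  N28 sheds 133 kN: no online neighbours, lost.
  N7 sheds 163 kN to N29: 163 each.
    N29: 10+163 = 173 > 70
Round 4 — N29 snaps.
  N29 sheds 173 kN: no online neighbours, lost.
No further breaks.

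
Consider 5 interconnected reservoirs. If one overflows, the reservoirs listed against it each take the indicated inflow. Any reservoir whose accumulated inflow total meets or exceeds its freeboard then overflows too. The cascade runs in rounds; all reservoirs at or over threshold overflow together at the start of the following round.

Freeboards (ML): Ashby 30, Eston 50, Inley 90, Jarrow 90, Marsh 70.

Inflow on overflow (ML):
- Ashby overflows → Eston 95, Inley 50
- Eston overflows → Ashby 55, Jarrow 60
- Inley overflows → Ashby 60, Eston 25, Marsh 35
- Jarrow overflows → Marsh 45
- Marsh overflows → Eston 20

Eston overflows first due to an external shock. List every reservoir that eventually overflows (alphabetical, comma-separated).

Ashby, Eston

Round 1 — Eston overflows (initial).
  Ashby: +55 → 55 ≥ 30
  Jarrow: +60 → 60 < 90
Round 2 — Ashby overflows.
  Inley: +50 → 50 < 90
No further overflows.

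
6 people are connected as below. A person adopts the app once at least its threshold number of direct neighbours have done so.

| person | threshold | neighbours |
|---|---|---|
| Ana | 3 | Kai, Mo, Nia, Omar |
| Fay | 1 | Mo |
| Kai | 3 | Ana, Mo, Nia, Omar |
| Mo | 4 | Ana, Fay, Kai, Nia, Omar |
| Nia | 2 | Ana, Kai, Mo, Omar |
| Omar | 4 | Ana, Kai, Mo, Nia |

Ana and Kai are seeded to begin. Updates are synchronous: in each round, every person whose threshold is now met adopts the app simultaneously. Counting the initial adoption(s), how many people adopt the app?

3

Round 1 — Ana, Kai adopt the app (initial).
Round 2 — checking thresholds:
  Mo: 2 of 5 neighbours < 4, below threshold.
  Nia: 2 of 4 neighbours ≥ 2, adopts the app.
  Omar: 2 of 4 neighbours < 4, below threshold.
Round 3 — no new adoptions; cascade stops.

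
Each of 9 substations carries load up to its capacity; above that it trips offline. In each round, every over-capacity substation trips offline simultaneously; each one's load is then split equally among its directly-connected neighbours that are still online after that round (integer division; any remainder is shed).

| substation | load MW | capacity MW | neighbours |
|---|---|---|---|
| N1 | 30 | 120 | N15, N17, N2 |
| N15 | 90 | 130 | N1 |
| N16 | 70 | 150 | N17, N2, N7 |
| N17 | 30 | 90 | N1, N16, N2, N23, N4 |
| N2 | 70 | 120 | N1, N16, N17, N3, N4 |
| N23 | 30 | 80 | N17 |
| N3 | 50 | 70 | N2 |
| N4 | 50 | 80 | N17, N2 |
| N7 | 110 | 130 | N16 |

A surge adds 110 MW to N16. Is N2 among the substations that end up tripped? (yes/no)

yes

Round 1 — N16 at 180 > 150. N16 trips offline.
  N16 sheds 180 MW to N17, N2, N7: 60 each.
    N17: 30+60 = 90 ≤ 90
    N2: 70+60 = 130 > 120
    N7: 110+60 = 170 > 130
Round 2 — N2, N7 trip offline.
  N2 sheds 130 MW to N1, N17, N3, N4: 32 each (2 lost).
    N1: 30+32 = 62 ≤ 120
    N17: 90+32 = 122 > 90
    N3: 50+32 = 82 > 70
    N4: 50+32 = 82 > 80
  N7 sheds 170 MW: no online neighbours, lost.
Round 3 — N17, N3, N4 trip offline.
  N17 sheds 122 MW to N1, N23: 61 each.
    N1: 62+61 = 123 > 120
    N23: 30+61 = 91 > 80
  N3 sheds 82 MW: no online neighbours, lost.
  N4 sheds 82 MW: no online neighbours, lost.
Round 4 — N1, N23 trip offline.
  N1 sheds 123 MW to N15: 123 each.
    N15: 90+123 = 213 > 130
  N23 sheds 91 MW: no online neighbours, lost.
Round 5 — N15 trips offline.
  N15 sheds 213 MW: no online neighbours, lost.
No further trips.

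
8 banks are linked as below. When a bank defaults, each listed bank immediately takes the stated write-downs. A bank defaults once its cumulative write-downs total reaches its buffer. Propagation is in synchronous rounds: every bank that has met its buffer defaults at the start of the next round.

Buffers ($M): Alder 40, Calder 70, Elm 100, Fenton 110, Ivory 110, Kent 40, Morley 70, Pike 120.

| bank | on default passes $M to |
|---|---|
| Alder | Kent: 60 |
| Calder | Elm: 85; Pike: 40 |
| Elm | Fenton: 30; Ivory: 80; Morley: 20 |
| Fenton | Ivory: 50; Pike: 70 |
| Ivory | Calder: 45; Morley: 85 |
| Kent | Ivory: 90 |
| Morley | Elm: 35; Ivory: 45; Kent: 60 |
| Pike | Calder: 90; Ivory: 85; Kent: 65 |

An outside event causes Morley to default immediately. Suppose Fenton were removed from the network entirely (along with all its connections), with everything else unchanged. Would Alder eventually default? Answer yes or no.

no

With Fenton removed:
Round 1 — Morley defaults (initial).
  Elm: +35 → 35 < 100
  Ivory: +45 → 45 < 110
  Kent: +60 → 60 ≥ 40
Round 2 — Kent defaults.
  Ivory: +90 → 135 ≥ 110
Round 3 — Ivory defaults.
  Calder: +45 → 45 < 70
No further defaults.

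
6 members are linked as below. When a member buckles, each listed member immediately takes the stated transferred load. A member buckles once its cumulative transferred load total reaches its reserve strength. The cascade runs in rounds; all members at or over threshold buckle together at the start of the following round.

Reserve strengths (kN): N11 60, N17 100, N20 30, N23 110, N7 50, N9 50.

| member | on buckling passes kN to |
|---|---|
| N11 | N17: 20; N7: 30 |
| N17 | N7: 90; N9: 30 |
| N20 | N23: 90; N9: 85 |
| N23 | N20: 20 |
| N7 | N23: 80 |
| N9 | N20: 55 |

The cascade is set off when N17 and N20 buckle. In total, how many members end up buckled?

Round 1 — N17, N20 buckle (initial).
  N23: +90 → 90 < 110
  N7: +90 → 90 ≥ 50
  N9: +30+85 → 115 ≥ 50
Round 2 — N7, N9 buckle.
  N23: +80 → 170 ≥ 110
Round 3 — N23 buckles.
No further bucklings.

5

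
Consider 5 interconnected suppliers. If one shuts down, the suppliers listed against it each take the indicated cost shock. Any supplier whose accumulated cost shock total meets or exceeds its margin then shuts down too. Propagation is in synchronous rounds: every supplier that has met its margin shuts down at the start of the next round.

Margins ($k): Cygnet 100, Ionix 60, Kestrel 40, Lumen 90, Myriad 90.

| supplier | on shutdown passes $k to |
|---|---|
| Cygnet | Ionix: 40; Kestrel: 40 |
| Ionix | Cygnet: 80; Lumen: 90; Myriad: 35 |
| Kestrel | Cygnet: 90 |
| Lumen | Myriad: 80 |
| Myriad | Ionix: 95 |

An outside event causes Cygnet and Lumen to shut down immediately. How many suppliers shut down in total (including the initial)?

Round 1 — Cygnet, Lumen shut down (initial).
  Ionix: +40 → 40 < 60
  Kestrel: +40 → 40 ≥ 40
  Myriad: +80 → 80 < 90
Round 2 — Kestrel shuts down.
No further shutdowns.

3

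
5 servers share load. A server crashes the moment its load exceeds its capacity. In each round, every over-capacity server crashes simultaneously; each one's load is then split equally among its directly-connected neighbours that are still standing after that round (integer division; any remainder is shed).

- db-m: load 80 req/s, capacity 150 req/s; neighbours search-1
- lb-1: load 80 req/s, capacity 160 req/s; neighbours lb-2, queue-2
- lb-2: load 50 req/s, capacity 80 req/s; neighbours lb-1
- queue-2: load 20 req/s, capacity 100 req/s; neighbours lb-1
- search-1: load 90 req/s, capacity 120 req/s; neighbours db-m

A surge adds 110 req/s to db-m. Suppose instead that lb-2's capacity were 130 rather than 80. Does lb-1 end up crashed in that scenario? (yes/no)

With lb-2's capacity at 130:
Round 1 — db-m at 190 > 150. db-m crashes.
  db-m sheds 190 req/s to search-1: 190 each.
    search-1: 90+190 = 280 > 120
Round 2 — search-1 crashes.
  search-1 sheds 280 req/s: no online neighbours, lost.
No further crashes.

no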